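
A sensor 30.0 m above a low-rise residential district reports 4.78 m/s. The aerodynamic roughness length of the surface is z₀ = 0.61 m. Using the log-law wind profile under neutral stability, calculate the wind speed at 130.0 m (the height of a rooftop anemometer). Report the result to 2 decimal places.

6.58 m/s

Log law: V(z) ∝ ln(z/z₀), so V₂/V₁ = ln(z₂/z₀) / ln(z₁/z₀).
ln(130.0/0.61) = 5.3618, ln(30.0/0.61) = 3.8955
V₂ = 4.78 × 5.3618/3.8955 = 4.78 × 1.3764 = 6.5793 m/s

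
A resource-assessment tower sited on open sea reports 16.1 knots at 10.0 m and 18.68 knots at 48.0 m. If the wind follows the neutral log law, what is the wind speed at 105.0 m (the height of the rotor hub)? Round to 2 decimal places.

19.97 knots

Log law: V ∝ ln(z/z₀). From the pair, with r = V₁/V₂ = 0.86188,
ln z₀ = (ln z₁ − r·ln z₂)/(1 − r) = (2.3026 − 0.86188×3.8712)/0.13812 = -7.4861 → z₀ = 0.0005608 m
V₃ = V₁ · ln(z₃/z₀)/ln(z₁/z₀) = 16.1 × 12.1400/9.7886 = 19.9675 knots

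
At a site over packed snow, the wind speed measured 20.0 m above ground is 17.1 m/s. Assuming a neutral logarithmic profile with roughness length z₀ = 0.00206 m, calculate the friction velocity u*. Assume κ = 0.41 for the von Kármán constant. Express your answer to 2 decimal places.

u* ≈ 0.76 m/s

Log law: V(z) = (u*/κ) · ln(z/z₀) ⇒ u* = κ · V / ln(z/z₀)
u* = 0.41 × 17.1 / ln(20.0/0.00206) = 0.41 × 17.1 / 9.1808
   = 7.0110 / 9.1808 = 0.7637 m/s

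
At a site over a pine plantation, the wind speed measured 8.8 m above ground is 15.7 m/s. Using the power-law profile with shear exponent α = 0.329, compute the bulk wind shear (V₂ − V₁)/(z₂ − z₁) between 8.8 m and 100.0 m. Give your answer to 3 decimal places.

Power law: V₂ = V₁ · (z₂/z₁)^α = 15.7 × (11.3636)^0.329 = 34.9273 m/s
ΔV/Δz = (34.9273 − 15.7)/(100.0 − 8.8) = 19.2273/91.2000 = 0.21083 m/s/m

0.211 m/s/m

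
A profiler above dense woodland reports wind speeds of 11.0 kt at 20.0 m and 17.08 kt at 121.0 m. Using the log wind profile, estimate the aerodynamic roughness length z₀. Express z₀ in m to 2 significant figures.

z₀ ≈ 0.77 m

Log law: V(z) ∝ ln(z/z₀). With r = V₁/V₂ = 11.0/17.08 = 0.64403,
r · ln(z₂/z₀) = ln(z₁/z₀) ⇒ ln z₀ = (ln z₁ − r·ln z₂)/(1 − r)
ln z₀ = (2.99573 − 0.64403×4.79579) / 0.35597 = -0.2610
z₀ = exp(-0.2610) = 0.7703 m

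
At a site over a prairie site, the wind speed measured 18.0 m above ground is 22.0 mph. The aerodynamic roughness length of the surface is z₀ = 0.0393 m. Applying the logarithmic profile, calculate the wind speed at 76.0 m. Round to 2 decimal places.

27.17 mph

Log law: V(z) ∝ ln(z/z₀), so V₂/V₁ = ln(z₂/z₀) / ln(z₁/z₀).
ln(76.0/0.0393) = 7.5673, ln(18.0/0.0393) = 6.1269
V₂ = 22.0 × 7.5673/6.1269 = 22.0 × 1.2351 = 27.1719 mph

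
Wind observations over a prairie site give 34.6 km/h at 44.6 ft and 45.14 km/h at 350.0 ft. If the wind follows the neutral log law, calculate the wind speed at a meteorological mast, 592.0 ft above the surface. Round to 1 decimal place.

Log law: V ∝ ln(z/z₀). From the pair, with r = V₁/V₂ = 0.76650,
ln z₀ = (ln z₁ − r·ln z₂)/(1 − r) = (3.7977 − 0.76650×5.8579)/0.23350 = -2.9653 → z₀ = 0.05154 ft
V₃ = V₁ · ln(z₃/z₀)/ln(z₁/z₀) = 34.6 × 9.3489/6.7631 = 47.8288 km/h

47.8 km/h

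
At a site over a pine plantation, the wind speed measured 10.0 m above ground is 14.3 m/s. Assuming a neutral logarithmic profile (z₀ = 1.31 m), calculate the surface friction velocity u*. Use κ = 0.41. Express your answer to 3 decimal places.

u* ≈ 2.885 m/s

Log law: V(z) = (u*/κ) · ln(z/z₀) ⇒ u* = κ · V / ln(z/z₀)
u* = 0.41 × 14.3 / ln(10.0/1.31) = 0.41 × 14.3 / 2.0326
   = 5.8630 / 2.0326 = 2.8845 m/s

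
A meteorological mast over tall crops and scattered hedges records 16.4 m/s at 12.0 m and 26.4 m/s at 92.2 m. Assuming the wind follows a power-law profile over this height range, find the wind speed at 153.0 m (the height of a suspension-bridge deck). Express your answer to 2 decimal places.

First find α: α = ln(V₂/V₁)/ln(z₂/z₁) = ln(26.4/16.4)/ln(92.2/12.0) = 0.47608/2.03905 = 0.2335
Extrapolate from 92.2 m to 153.0 m: V₃ = 26.4 × (153.0/92.2)^0.2335 = 26.4 × 1.1255 = 29.7140 m/s

29.71 m/s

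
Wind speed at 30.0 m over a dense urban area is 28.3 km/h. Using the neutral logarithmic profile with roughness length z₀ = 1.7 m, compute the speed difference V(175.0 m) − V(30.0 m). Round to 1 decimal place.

17.4 km/h

Log law: V₂ = V₁ · ln(z₂/z₀)/ln(z₁/z₀) = 28.3 × 4.6342/2.8706 = 45.6866 km/h
ΔV = 45.6866 − 28.3 = 17.3866 km/h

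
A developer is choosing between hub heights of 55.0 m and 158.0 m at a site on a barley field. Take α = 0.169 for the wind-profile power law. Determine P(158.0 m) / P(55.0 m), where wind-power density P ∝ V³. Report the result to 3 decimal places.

Speed ratio: V_B/V_A = (z_B/z_A)^α = (158.0/55.0)^0.169 = (2.8727)^0.169 = 1.19523
Power-density ratio: P_B/P_A = (V_B/V_A)³ = (1.19523)³ = 1.70748

1.707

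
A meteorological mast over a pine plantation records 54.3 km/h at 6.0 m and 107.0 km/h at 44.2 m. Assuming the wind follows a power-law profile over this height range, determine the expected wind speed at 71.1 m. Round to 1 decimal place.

First find α: α = ln(V₂/V₁)/ln(z₂/z₁) = ln(107.0/54.3)/ln(44.2/6.0) = 0.67830/1.99697 = 0.3397
Extrapolate from 44.2 m to 71.1 m: V₃ = 107.0 × (71.1/44.2)^0.3397 = 107.0 × 1.1752 = 125.7498 km/h

125.7 km/h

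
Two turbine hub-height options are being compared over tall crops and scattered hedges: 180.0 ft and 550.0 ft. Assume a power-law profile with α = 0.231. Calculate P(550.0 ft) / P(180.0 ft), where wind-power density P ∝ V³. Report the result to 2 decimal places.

2.17

Speed ratio: V_B/V_A = (z_B/z_A)^α = (550.0/180.0)^0.231 = (3.0556)^0.231 = 1.29436
Power-density ratio: P_B/P_A = (V_B/V_A)³ = (1.29436)³ = 2.16854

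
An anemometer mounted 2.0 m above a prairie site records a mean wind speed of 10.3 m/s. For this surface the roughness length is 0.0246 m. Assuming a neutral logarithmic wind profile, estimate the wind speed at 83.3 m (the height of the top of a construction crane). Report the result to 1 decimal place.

19.0 m/s

Log law: V(z) ∝ ln(z/z₀), so V₂/V₁ = ln(z₂/z₀) / ln(z₁/z₀).
ln(83.3/0.0246) = 8.1275, ln(2.0/0.0246) = 4.3982
V₂ = 10.3 × 8.1275/4.3982 = 10.3 × 1.8479 = 19.0336 m/s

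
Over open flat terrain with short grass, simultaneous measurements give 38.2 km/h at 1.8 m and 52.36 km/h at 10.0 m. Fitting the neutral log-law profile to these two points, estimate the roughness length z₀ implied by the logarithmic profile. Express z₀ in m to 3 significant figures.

Log law: V(z) ∝ ln(z/z₀). With r = V₁/V₂ = 38.2/52.36 = 0.72956,
r · ln(z₂/z₀) = ln(z₁/z₀) ⇒ ln z₀ = (ln z₁ − r·ln z₂)/(1 − r)
ln z₀ = (0.58779 − 0.72956×2.30259) / 0.27044 = -4.0383
z₀ = exp(-4.0383) = 0.01763 m

z₀ ≈ 0.0176 m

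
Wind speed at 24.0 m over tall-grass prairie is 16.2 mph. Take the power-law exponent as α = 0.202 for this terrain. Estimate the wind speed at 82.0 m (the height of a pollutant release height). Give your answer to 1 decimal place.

Power-law profile: V₂ = V₁ · (z₂/z₁)^α
V₂ = 16.2 × (82.0/24.0)^0.202 = 16.2 × (3.4167)^0.202
    = 16.2 × 1.2817 = 20.7636 mph

20.8 mph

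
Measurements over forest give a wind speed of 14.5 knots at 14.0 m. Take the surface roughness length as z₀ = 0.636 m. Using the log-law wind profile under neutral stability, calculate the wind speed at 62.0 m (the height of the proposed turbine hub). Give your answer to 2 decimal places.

21.48 knots

Log law: V(z) ∝ ln(z/z₀), so V₂/V₁ = ln(z₂/z₀) / ln(z₁/z₀).
ln(62.0/0.636) = 4.5797, ln(14.0/0.636) = 3.0916
V₂ = 14.5 × 4.5797/3.0916 = 14.5 × 1.4813 = 21.4792 knots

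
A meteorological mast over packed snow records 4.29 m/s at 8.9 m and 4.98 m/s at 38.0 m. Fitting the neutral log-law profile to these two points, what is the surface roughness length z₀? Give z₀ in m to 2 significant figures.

z₀ ≈ 0.0011 m

Log law: V(z) ∝ ln(z/z₀). With r = V₁/V₂ = 4.29/4.98 = 0.86145,
r · ln(z₂/z₀) = ln(z₁/z₀) ⇒ ln z₀ = (ln z₁ − r·ln z₂)/(1 − r)
ln z₀ = (2.18605 − 0.86145×3.63759) / 0.13855 = -6.8387
z₀ = exp(-6.8387) = 0.001071 m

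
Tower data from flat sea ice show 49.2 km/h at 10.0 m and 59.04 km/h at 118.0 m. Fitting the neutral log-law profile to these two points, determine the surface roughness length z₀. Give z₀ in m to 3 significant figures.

z₀ ≈ 0.0000437 m

Log law: V(z) ∝ ln(z/z₀). With r = V₁/V₂ = 49.2/59.04 = 0.83333,
r · ln(z₂/z₀) = ln(z₁/z₀) ⇒ ln z₀ = (ln z₁ − r·ln z₂)/(1 − r)
ln z₀ = (2.30259 − 0.83333×4.77068) / 0.16667 = -10.0379
z₀ = exp(-10.0379) = 0.00004371 m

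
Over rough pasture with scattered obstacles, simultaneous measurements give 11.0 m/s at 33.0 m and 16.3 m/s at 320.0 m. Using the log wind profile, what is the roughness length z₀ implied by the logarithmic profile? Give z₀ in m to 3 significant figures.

Log law: V(z) ∝ ln(z/z₀). With r = V₁/V₂ = 11.0/16.3 = 0.67485,
r · ln(z₂/z₀) = ln(z₁/z₀) ⇒ ln z₀ = (ln z₁ − r·ln z₂)/(1 − r)
ln z₀ = (3.49651 − 0.67485×5.76832) / 0.32515 = -1.2186
z₀ = exp(-1.2186) = 0.2957 m

z₀ ≈ 0.296 m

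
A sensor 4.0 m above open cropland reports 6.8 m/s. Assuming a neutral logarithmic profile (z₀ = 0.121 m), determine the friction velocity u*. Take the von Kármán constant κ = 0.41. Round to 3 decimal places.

u* ≈ 0.797 m/s

Log law: V(z) = (u*/κ) · ln(z/z₀) ⇒ u* = κ · V / ln(z/z₀)
u* = 0.41 × 6.8 / ln(4.0/0.121) = 0.41 × 6.8 / 3.4983
   = 2.7880 / 3.4983 = 0.7970 m/s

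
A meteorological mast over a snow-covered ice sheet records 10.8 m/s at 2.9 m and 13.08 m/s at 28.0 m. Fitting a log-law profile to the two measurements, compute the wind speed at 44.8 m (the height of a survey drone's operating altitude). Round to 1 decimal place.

Log law: V ∝ ln(z/z₀). From the pair, with r = V₁/V₂ = 0.82569,
ln z₀ = (ln z₁ − r·ln z₂)/(1 − r) = (1.0647 − 0.82569×3.3322)/0.17431 = -9.6760 → z₀ = 0.00006277 m
V₃ = V₁ · ln(z₃/z₀)/ln(z₁/z₀) = 10.8 × 13.4783/10.7408 = 13.5526 m/s

13.6 m/s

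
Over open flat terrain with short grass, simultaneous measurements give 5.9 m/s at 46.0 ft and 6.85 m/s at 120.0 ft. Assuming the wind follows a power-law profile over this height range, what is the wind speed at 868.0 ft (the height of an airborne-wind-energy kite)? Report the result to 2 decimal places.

9.32 m/s

First find α: α = ln(V₂/V₁)/ln(z₂/z₁) = ln(6.85/5.9)/ln(120.0/46.0) = 0.14930/0.95885 = 0.1557
Extrapolate from 120.0 ft to 868.0 ft: V₃ = 6.85 × (868.0/120.0)^0.1557 = 6.85 × 1.3608 = 9.3216 m/s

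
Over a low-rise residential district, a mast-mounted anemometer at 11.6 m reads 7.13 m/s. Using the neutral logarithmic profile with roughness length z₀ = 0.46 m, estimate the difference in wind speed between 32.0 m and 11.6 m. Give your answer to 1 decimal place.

2.2 m/s

Log law: V₂ = V₁ · ln(z₂/z₀)/ln(z₁/z₀) = 7.13 × 4.2423/3.2275 = 9.3717 m/s
ΔV = 9.3717 − 7.13 = 2.2417 m/s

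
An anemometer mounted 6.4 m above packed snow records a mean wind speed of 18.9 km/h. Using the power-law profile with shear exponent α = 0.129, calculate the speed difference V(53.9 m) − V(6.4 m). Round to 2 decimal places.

Power law: V₂ = V₁ · (z₂/z₁)^α = 18.9 × (8.4219)^0.129 = 24.8794 km/h
ΔV = 24.8794 − 18.9 = 5.9794 km/h

5.98 km/h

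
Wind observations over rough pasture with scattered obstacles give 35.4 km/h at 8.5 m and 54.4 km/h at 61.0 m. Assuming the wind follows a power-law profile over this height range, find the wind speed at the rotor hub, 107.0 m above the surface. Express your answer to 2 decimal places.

61.49 km/h

First find α: α = ln(V₂/V₁)/ln(z₂/z₁) = ln(54.4/35.4)/ln(61.0/8.5) = 0.42965/1.97081 = 0.2180
Extrapolate from 61.0 m to 107.0 m: V₃ = 54.4 × (107.0/61.0)^0.2180 = 54.4 × 1.1303 = 61.4900 km/h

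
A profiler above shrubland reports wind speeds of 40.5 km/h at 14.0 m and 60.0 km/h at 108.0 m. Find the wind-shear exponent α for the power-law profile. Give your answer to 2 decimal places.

α ≈ 0.19

Power law: V₂/V₁ = (z₂/z₁)^α ⇒ α = ln(V₂/V₁) / ln(z₂/z₁)
α = ln(60.0/40.5) / ln(108.0/14.0) = ln(1.4815) / ln(7.7143)
  = 0.39304 / 2.04307 = 0.19238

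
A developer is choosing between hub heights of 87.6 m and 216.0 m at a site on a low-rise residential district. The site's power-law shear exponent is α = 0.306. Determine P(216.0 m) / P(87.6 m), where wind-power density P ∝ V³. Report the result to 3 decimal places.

Speed ratio: V_B/V_A = (z_B/z_A)^α = (216.0/87.6)^0.306 = (2.4658)^0.306 = 1.31806
Power-density ratio: P_B/P_A = (V_B/V_A)³ = (1.31806)³ = 2.28986

2.290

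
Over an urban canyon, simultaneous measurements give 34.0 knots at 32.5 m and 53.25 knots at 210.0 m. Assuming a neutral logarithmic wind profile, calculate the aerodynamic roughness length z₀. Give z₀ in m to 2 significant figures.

Log law: V(z) ∝ ln(z/z₀). With r = V₁/V₂ = 34.0/53.25 = 0.63850,
r · ln(z₂/z₀) = ln(z₁/z₀) ⇒ ln z₀ = (ln z₁ − r·ln z₂)/(1 − r)
ln z₀ = (3.48124 − 0.63850×5.34711) / 0.36150 = 0.1857
z₀ = exp(0.1857) = 1.204 m

z₀ ≈ 1.2 m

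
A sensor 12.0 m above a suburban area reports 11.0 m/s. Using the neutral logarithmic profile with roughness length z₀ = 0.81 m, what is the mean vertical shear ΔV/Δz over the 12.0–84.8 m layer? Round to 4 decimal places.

0.1096 m/s/m

Log law: V₂ = V₁ · ln(z₂/z₀)/ln(z₁/z₀) = 11.0 × 4.6510/2.6956 = 18.9793 m/s
ΔV/Δz = (18.9793 − 11.0)/(84.8 − 12.0) = 7.9793/72.8000 = 0.10961 m/s/m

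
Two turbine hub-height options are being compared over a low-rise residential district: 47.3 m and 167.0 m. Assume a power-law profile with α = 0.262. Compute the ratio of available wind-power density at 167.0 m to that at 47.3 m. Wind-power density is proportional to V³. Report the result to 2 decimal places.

2.70

Speed ratio: V_B/V_A = (z_B/z_A)^α = (167.0/47.3)^0.262 = (3.5307)^0.262 = 1.39168
Power-density ratio: P_B/P_A = (V_B/V_A)³ = (1.39168)³ = 2.69534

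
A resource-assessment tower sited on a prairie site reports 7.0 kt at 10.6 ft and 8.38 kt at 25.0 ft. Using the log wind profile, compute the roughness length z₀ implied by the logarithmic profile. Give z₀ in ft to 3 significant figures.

Log law: V(z) ∝ ln(z/z₀). With r = V₁/V₂ = 7.0/8.38 = 0.83532,
r · ln(z₂/z₀) = ln(z₁/z₀) ⇒ ln z₀ = (ln z₁ − r·ln z₂)/(1 − r)
ln z₀ = (2.36085 − 0.83532×3.21888) / 0.16468 = -1.9914
z₀ = exp(-1.9914) = 0.1365 ft

z₀ ≈ 0.137 ft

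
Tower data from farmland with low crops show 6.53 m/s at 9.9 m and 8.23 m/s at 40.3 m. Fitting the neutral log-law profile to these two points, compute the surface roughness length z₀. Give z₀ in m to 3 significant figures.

z₀ ≈ 0.0451 m

Log law: V(z) ∝ ln(z/z₀). With r = V₁/V₂ = 6.53/8.23 = 0.79344,
r · ln(z₂/z₀) = ln(z₁/z₀) ⇒ ln z₀ = (ln z₁ − r·ln z₂)/(1 − r)
ln z₀ = (2.29253 − 0.79344×3.69635) / 0.20656 = -3.0998
z₀ = exp(-3.0998) = 0.04506 m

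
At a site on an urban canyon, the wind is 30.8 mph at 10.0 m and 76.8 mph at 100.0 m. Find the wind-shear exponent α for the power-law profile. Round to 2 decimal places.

α ≈ 0.40

Power law: V₂/V₁ = (z₂/z₁)^α ⇒ α = ln(V₂/V₁) / ln(z₂/z₁)
α = ln(76.8/30.8) / ln(100.0/10.0) = ln(2.4935) / ln(10.0000)
  = 0.91369 / 2.30259 = 0.39681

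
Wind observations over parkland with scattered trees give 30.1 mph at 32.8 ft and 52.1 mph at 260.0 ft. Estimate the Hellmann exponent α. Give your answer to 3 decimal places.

Power law: V₂/V₁ = (z₂/z₁)^α ⇒ α = ln(V₂/V₁) / ln(z₂/z₁)
α = ln(52.1/30.1) / ln(260.0/32.8) = ln(1.7309) / ln(7.9268)
  = 0.54864 / 2.07025 = 0.26501

α ≈ 0.265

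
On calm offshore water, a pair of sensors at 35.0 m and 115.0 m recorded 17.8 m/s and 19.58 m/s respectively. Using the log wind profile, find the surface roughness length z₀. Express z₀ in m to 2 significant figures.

Log law: V(z) ∝ ln(z/z₀). With r = V₁/V₂ = 17.8/19.58 = 0.90909,
r · ln(z₂/z₀) = ln(z₁/z₀) ⇒ ln z₀ = (ln z₁ − r·ln z₂)/(1 − r)
ln z₀ = (3.55535 − 0.90909×4.74493) / 0.09091 = -8.3405
z₀ = exp(-8.3405) = 0.0002387 m

z₀ ≈ 0.00024 m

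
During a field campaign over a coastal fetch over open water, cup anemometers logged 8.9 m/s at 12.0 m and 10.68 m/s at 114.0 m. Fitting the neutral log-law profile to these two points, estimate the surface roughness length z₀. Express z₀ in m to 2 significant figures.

z₀ ≈ 0.00016 m

Log law: V(z) ∝ ln(z/z₀). With r = V₁/V₂ = 8.9/10.68 = 0.83333,
r · ln(z₂/z₀) = ln(z₁/z₀) ⇒ ln z₀ = (ln z₁ − r·ln z₂)/(1 − r)
ln z₀ = (2.48491 − 0.83333×4.73620) / 0.16667 = -8.7716
z₀ = exp(-8.7716) = 0.0001551 m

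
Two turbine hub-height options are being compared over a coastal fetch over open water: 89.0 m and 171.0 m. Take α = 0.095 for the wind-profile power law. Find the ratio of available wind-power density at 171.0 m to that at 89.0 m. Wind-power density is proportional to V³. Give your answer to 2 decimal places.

Speed ratio: V_B/V_A = (z_B/z_A)^α = (171.0/89.0)^0.095 = (1.9213)^0.095 = 1.06400
Power-density ratio: P_B/P_A = (V_B/V_A)³ = (1.06400)³ = 1.20456

1.20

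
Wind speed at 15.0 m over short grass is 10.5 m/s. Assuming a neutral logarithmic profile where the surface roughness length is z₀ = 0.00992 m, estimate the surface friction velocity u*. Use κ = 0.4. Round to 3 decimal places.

u* ≈ 0.574 m/s

Log law: V(z) = (u*/κ) · ln(z/z₀) ⇒ u* = κ · V / ln(z/z₀)
u* = 0.4 × 10.5 / ln(15.0/0.00992) = 0.4 × 10.5 / 7.3213
   = 4.2000 / 7.3213 = 0.5737 m/s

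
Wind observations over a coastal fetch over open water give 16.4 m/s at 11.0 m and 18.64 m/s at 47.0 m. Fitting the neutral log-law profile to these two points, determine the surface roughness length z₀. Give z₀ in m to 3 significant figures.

Log law: V(z) ∝ ln(z/z₀). With r = V₁/V₂ = 16.4/18.64 = 0.87983,
r · ln(z₂/z₀) = ln(z₁/z₀) ⇒ ln z₀ = (ln z₁ − r·ln z₂)/(1 − r)
ln z₀ = (2.39790 − 0.87983×3.85015) / 0.12017 = -8.2347
z₀ = exp(-8.2347) = 0.0002653 m

z₀ ≈ 0.000265 m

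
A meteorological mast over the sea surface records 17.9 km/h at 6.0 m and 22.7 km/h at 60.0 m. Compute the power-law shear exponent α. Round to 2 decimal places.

α ≈ 0.10

Power law: V₂/V₁ = (z₂/z₁)^α ⇒ α = ln(V₂/V₁) / ln(z₂/z₁)
α = ln(22.7/17.9) / ln(60.0/6.0) = ln(1.2682) / ln(10.0000)
  = 0.23756 / 2.30259 = 0.10317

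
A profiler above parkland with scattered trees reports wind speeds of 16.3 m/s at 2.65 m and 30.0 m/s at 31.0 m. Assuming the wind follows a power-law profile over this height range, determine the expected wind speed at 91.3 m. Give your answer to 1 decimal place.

First find α: α = ln(V₂/V₁)/ln(z₂/z₁) = ln(30.0/16.3)/ln(31.0/2.65) = 0.61003/2.45943 = 0.2480
Extrapolate from 31.0 m to 91.3 m: V₃ = 30.0 × (91.3/31.0)^0.2480 = 30.0 × 1.3072 = 39.2174 m/s

39.2 m/s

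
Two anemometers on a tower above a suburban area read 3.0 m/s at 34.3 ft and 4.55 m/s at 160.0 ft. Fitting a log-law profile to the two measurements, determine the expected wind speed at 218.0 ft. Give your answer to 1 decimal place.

4.9 m/s

Log law: V ∝ ln(z/z₀). From the pair, with r = V₁/V₂ = 0.65934,
ln z₀ = (ln z₁ − r·ln z₂)/(1 − r) = (3.5351 − 0.65934×5.0752)/0.34066 = 0.5544 → z₀ = 1.741 ft
V₃ = V₁ · ln(z₃/z₀)/ln(z₁/z₀) = 3.0 × 4.8300/2.9807 = 4.8613 m/s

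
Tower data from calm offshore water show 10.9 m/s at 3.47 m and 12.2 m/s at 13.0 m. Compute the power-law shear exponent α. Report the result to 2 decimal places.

α ≈ 0.09

Power law: V₂/V₁ = (z₂/z₁)^α ⇒ α = ln(V₂/V₁) / ln(z₂/z₁)
α = ln(12.2/10.9) / ln(13.0/3.47) = ln(1.1193) / ln(3.7464)
  = 0.11267 / 1.32079 = 0.08531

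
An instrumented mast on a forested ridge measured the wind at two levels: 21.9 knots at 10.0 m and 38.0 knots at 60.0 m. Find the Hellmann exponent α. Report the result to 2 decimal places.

Power law: V₂/V₁ = (z₂/z₁)^α ⇒ α = ln(V₂/V₁) / ln(z₂/z₁)
α = ln(38.0/21.9) / ln(60.0/10.0) = ln(1.7352) / ln(6.0000)
  = 0.55110 / 1.79176 = 0.30757

α ≈ 0.31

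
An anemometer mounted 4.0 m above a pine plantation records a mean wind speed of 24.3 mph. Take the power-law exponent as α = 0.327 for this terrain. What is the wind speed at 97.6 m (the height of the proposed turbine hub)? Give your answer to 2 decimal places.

Power-law profile: V₂ = V₁ · (z₂/z₁)^α
V₂ = 24.3 × (97.6/4.0)^0.327 = 24.3 × (24.4000)^0.327
    = 24.3 × 2.8423 = 69.0689 mph

69.07 mph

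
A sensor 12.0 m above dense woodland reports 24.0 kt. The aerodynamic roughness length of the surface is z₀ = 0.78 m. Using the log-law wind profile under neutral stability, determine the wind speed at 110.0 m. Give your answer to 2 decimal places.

43.45 kt

Log law: V(z) ∝ ln(z/z₀), so V₂/V₁ = ln(z₂/z₀) / ln(z₁/z₀).
ln(110.0/0.78) = 4.9489, ln(12.0/0.78) = 2.7334
V₂ = 24.0 × 4.9489/2.7334 = 24.0 × 1.8106 = 43.4536 kt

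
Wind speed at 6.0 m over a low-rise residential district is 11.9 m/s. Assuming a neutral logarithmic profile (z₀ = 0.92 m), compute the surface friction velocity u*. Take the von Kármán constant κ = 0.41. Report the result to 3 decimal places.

Log law: V(z) = (u*/κ) · ln(z/z₀) ⇒ u* = κ · V / ln(z/z₀)
u* = 0.41 × 11.9 / ln(6.0/0.92) = 0.41 × 11.9 / 1.8751
   = 4.8790 / 1.8751 = 2.6019 m/s

u* ≈ 2.602 m/s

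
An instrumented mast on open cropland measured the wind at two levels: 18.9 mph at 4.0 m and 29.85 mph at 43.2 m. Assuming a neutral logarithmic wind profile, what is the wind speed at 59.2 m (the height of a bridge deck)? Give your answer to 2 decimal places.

Log law: V ∝ ln(z/z₀). From the pair, with r = V₁/V₂ = 0.63317,
ln z₀ = (ln z₁ − r·ln z₂)/(1 − r) = (1.3863 − 0.63317×3.7658)/0.36683 = -2.7209 → z₀ = 0.06582 m
V₃ = V₁ · ln(z₃/z₀)/ln(z₁/z₀) = 18.9 × 6.8018/4.1072 = 31.2999 mph

31.30 mph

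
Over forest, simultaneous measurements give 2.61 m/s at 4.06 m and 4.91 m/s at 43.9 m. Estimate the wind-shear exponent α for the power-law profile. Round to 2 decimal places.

α ≈ 0.27

Power law: V₂/V₁ = (z₂/z₁)^α ⇒ α = ln(V₂/V₁) / ln(z₂/z₁)
α = ln(4.91/2.61) / ln(43.9/4.06) = ln(1.8812) / ln(10.8128)
  = 0.63192 / 2.38073 = 0.26543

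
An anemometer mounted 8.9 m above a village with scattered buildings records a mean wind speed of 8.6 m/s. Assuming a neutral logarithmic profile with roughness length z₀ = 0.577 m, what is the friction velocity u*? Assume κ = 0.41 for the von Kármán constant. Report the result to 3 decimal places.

u* ≈ 1.289 m/s

Log law: V(z) = (u*/κ) · ln(z/z₀) ⇒ u* = κ · V / ln(z/z₀)
u* = 0.41 × 8.6 / ln(8.9/0.577) = 0.41 × 8.6 / 2.7360
   = 3.5260 / 2.7360 = 1.2888 m/s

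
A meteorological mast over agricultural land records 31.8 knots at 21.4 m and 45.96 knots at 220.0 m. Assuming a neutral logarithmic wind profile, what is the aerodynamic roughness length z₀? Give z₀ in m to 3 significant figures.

z₀ ≈ 0.114 m

Log law: V(z) ∝ ln(z/z₀). With r = V₁/V₂ = 31.8/45.96 = 0.69191,
r · ln(z₂/z₀) = ln(z₁/z₀) ⇒ ln z₀ = (ln z₁ − r·ln z₂)/(1 − r)
ln z₀ = (3.06339 − 0.69191×5.39363) / 0.30809 = -2.1698
z₀ = exp(-2.1698) = 0.1142 m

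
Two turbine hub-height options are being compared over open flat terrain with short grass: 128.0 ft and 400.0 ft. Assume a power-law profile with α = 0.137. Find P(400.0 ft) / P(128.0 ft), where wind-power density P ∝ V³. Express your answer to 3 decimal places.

Speed ratio: V_B/V_A = (z_B/z_A)^α = (400.0/128.0)^0.137 = (3.1250)^0.137 = 1.16895
Power-density ratio: P_B/P_A = (V_B/V_A)³ = (1.16895)³ = 1.59729

1.597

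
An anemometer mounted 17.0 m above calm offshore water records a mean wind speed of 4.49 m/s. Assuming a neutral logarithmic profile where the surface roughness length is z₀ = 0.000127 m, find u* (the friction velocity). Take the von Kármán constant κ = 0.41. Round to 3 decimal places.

u* ≈ 0.156 m/s

Log law: V(z) = (u*/κ) · ln(z/z₀) ⇒ u* = κ · V / ln(z/z₀)
u* = 0.41 × 4.49 / ln(17.0/0.000127) = 0.41 × 4.49 / 11.8045
   = 1.8409 / 11.8045 = 0.1559 m/s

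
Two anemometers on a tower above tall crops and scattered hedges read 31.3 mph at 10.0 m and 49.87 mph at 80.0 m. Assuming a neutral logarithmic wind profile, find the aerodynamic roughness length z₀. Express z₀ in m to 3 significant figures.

z₀ ≈ 0.300 m

Log law: V(z) ∝ ln(z/z₀). With r = V₁/V₂ = 31.3/49.87 = 0.62763,
r · ln(z₂/z₀) = ln(z₁/z₀) ⇒ ln z₀ = (ln z₁ − r·ln z₂)/(1 − r)
ln z₀ = (2.30259 − 0.62763×4.38203) / 0.37237 = -1.2023
z₀ = exp(-1.2023) = 0.3005 m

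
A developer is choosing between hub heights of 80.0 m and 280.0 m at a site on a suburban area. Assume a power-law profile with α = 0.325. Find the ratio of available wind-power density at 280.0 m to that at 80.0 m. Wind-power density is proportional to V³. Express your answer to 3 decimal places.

3.392

Speed ratio: V_B/V_A = (z_B/z_A)^α = (280.0/80.0)^0.325 = (3.5000)^0.325 = 1.50253
Power-density ratio: P_B/P_A = (V_B/V_A)³ = (1.50253)³ = 3.39208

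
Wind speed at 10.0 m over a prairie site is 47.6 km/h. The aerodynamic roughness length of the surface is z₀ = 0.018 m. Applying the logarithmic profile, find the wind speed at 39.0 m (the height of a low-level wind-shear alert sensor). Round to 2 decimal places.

57.85 km/h

Log law: V(z) ∝ ln(z/z₀), so V₂/V₁ = ln(z₂/z₀) / ln(z₁/z₀).
ln(39.0/0.018) = 7.6809, ln(10.0/0.018) = 6.3200
V₂ = 47.6 × 7.6809/6.3200 = 47.6 × 1.2153 = 57.8504 km/h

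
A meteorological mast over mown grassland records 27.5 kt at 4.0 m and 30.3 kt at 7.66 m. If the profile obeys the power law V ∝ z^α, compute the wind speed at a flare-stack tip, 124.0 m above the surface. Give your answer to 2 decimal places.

First find α: α = ln(V₂/V₁)/ln(z₂/z₁) = ln(30.3/27.5)/ln(7.66/4.0) = 0.09696/0.64972 = 0.1492
Extrapolate from 7.66 m to 124.0 m: V₃ = 30.3 × (124.0/7.66)^0.1492 = 30.3 × 1.5152 = 45.9091 kt

45.91 kt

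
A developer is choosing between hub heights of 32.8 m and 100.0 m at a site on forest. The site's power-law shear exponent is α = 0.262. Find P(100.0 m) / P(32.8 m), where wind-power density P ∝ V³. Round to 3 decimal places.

2.402

Speed ratio: V_B/V_A = (z_B/z_A)^α = (100.0/32.8)^0.262 = (3.0488)^0.262 = 1.33919
Power-density ratio: P_B/P_A = (V_B/V_A)³ = (1.33919)³ = 2.40172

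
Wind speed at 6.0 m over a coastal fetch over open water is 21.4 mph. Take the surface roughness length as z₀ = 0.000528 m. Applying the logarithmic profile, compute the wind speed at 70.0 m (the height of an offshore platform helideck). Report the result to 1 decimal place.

Log law: V(z) ∝ ln(z/z₀), so V₂/V₁ = ln(z₂/z₀) / ln(z₁/z₀).
ln(70.0/0.000528) = 11.7949, ln(6.0/0.000528) = 9.3382
V₂ = 21.4 × 11.7949/9.3382 = 21.4 × 1.2631 = 27.0300 mph

27.0 mph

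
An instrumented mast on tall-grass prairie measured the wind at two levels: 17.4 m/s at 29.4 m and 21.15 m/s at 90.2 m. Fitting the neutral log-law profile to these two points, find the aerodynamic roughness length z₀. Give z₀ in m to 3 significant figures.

z₀ ≈ 0.162 m

Log law: V(z) ∝ ln(z/z₀). With r = V₁/V₂ = 17.4/21.15 = 0.82270,
r · ln(z₂/z₀) = ln(z₁/z₀) ⇒ ln z₀ = (ln z₁ − r·ln z₂)/(1 − r)
ln z₀ = (3.38099 − 0.82270×4.50203) / 0.17730 = -1.8206
z₀ = exp(-1.8206) = 0.1619 m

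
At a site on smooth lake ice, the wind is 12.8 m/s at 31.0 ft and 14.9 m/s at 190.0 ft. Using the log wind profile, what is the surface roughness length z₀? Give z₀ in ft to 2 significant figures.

Log law: V(z) ∝ ln(z/z₀). With r = V₁/V₂ = 12.8/14.9 = 0.85906,
r · ln(z₂/z₀) = ln(z₁/z₀) ⇒ ln z₀ = (ln z₁ − r·ln z₂)/(1 − r)
ln z₀ = (3.43399 − 0.85906×5.24702) / 0.14094 = -7.6169
z₀ = exp(-7.6169) = 0.0004921 ft

z₀ ≈ 0.00049 ft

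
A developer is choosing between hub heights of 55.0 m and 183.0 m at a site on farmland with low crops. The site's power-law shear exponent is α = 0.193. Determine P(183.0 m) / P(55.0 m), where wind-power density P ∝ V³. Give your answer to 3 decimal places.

Speed ratio: V_B/V_A = (z_B/z_A)^α = (183.0/55.0)^0.193 = (3.3273)^0.193 = 1.26114
Power-density ratio: P_B/P_A = (V_B/V_A)³ = (1.26114)³ = 2.00581

2.006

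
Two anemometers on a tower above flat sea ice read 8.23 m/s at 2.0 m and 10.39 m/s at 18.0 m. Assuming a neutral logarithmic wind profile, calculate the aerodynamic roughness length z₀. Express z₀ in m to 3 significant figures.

z₀ ≈ 0.000463 m

Log law: V(z) ∝ ln(z/z₀). With r = V₁/V₂ = 8.23/10.39 = 0.79211,
r · ln(z₂/z₀) = ln(z₁/z₀) ⇒ ln z₀ = (ln z₁ − r·ln z₂)/(1 − r)
ln z₀ = (0.69315 − 0.79211×2.89037) / 0.20789 = -7.6787
z₀ = exp(-7.6787) = 0.0004626 m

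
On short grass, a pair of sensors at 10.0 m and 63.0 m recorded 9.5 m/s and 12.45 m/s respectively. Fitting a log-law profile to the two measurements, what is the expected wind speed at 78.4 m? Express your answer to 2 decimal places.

12.80 m/s

Log law: V ∝ ln(z/z₀). From the pair, with r = V₁/V₂ = 0.76305,
ln z₀ = (ln z₁ − r·ln z₂)/(1 − r) = (2.3026 − 0.76305×4.1431)/0.23695 = -3.6246 → z₀ = 0.02666 m
V₃ = V₁ · ln(z₃/z₀)/ln(z₁/z₀) = 9.5 × 7.9864/5.9272 = 12.8005 m/s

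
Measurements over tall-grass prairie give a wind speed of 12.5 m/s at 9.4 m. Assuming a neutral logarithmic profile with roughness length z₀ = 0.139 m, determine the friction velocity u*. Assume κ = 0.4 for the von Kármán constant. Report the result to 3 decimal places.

u* ≈ 1.187 m/s

Log law: V(z) = (u*/κ) · ln(z/z₀) ⇒ u* = κ · V / ln(z/z₀)
u* = 0.4 × 12.5 / ln(9.4/0.139) = 0.4 × 12.5 / 4.2140
   = 5.0000 / 4.2140 = 1.1865 m/s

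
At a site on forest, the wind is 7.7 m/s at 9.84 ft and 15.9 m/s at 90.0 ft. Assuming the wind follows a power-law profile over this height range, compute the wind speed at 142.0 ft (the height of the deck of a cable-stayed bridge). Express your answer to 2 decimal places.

18.46 m/s

First find α: α = ln(V₂/V₁)/ln(z₂/z₁) = ln(15.9/7.7)/ln(90.0/9.84) = 0.72510/2.21335 = 0.3276
Extrapolate from 90.0 ft to 142.0 ft: V₃ = 15.9 × (142.0/90.0)^0.3276 = 15.9 × 1.1611 = 18.4619 m/s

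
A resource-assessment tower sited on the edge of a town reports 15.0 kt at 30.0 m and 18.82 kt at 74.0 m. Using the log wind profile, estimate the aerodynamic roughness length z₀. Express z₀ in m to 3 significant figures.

Log law: V(z) ∝ ln(z/z₀). With r = V₁/V₂ = 15.0/18.82 = 0.79702,
r · ln(z₂/z₀) = ln(z₁/z₀) ⇒ ln z₀ = (ln z₁ − r·ln z₂)/(1 − r)
ln z₀ = (3.40120 − 0.79702×4.30407) / 0.20298 = -0.1441
z₀ = exp(-0.1441) = 0.8658 m

z₀ ≈ 0.866 m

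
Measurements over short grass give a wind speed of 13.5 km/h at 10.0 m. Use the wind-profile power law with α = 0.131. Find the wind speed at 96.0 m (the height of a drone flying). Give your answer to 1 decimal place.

18.2 km/h

Power-law profile: V₂ = V₁ · (z₂/z₁)^α
V₂ = 13.5 × (96.0/10.0)^0.131 = 13.5 × (9.6000)^0.131
    = 13.5 × 1.3449 = 18.1556 km/h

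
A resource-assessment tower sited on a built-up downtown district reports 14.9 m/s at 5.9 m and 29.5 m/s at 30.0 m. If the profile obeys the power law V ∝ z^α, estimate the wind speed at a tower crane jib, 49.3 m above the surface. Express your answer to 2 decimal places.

First find α: α = ln(V₂/V₁)/ln(z₂/z₁) = ln(29.5/14.9)/ln(30.0/5.9) = 0.68303/1.62625 = 0.4200
Extrapolate from 30.0 m to 49.3 m: V₃ = 29.5 × (49.3/30.0)^0.4200 = 29.5 × 1.2320 = 36.3436 m/s

36.34 m/s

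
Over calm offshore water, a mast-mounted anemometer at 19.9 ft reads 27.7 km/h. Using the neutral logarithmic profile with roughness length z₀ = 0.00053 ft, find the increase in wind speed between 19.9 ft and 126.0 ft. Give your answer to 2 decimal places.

4.85 km/h

Log law: V₂ = V₁ · ln(z₂/z₀)/ln(z₁/z₀) = 27.7 × 12.3789/10.5334 = 32.5534 km/h
ΔV = 32.5534 − 27.7 = 4.8534 km/h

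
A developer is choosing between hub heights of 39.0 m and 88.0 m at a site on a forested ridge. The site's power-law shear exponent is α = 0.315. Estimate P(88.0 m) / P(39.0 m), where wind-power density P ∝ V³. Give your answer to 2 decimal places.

Speed ratio: V_B/V_A = (z_B/z_A)^α = (88.0/39.0)^0.315 = (2.2564)^0.315 = 1.29219
Power-density ratio: P_B/P_A = (V_B/V_A)³ = (1.29219)³ = 2.15765

2.16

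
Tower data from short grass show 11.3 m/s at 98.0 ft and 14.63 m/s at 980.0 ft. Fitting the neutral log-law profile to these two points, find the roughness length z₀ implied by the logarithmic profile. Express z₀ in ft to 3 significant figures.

z₀ ≈ 0.0396 ft

Log law: V(z) ∝ ln(z/z₀). With r = V₁/V₂ = 11.3/14.63 = 0.77239,
r · ln(z₂/z₀) = ln(z₁/z₀) ⇒ ln z₀ = (ln z₁ − r·ln z₂)/(1 − r)
ln z₀ = (4.58497 − 0.77239×6.88755) / 0.22761 = -3.2286
z₀ = exp(-3.2286) = 0.03961 ft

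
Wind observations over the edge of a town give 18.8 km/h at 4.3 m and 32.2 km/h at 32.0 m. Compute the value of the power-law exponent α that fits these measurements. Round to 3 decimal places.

α ≈ 0.268

Power law: V₂/V₁ = (z₂/z₁)^α ⇒ α = ln(V₂/V₁) / ln(z₂/z₁)
α = ln(32.2/18.8) / ln(32.0/4.3) = ln(1.7128) / ln(7.4419)
  = 0.53811 / 2.00712 = 0.26810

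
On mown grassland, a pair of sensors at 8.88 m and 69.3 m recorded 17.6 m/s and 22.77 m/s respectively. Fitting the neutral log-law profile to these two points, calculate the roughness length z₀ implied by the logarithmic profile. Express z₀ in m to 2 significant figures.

Log law: V(z) ∝ ln(z/z₀). With r = V₁/V₂ = 17.6/22.77 = 0.77295,
r · ln(z₂/z₀) = ln(z₁/z₀) ⇒ ln z₀ = (ln z₁ − r·ln z₂)/(1 − r)
ln z₀ = (2.18380 − 0.77295×4.23844) / 0.22705 = -4.8107
z₀ = exp(-4.8107) = 0.008142 m

z₀ ≈ 0.0081 m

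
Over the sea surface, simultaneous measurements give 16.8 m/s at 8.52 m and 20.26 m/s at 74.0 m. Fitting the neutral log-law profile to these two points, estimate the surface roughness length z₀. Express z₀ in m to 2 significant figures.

z₀ ≈ 0.00024 m

Log law: V(z) ∝ ln(z/z₀). With r = V₁/V₂ = 16.8/20.26 = 0.82922,
r · ln(z₂/z₀) = ln(z₁/z₀) ⇒ ln z₀ = (ln z₁ − r·ln z₂)/(1 − r)
ln z₀ = (2.14242 − 0.82922×4.30407) / 0.17078 = -8.3535
z₀ = exp(-8.3535) = 0.0002356 m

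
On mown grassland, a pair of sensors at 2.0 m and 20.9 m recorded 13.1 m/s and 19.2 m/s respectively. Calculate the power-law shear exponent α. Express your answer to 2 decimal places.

Power law: V₂/V₁ = (z₂/z₁)^α ⇒ α = ln(V₂/V₁) / ln(z₂/z₁)
α = ln(19.2/13.1) / ln(20.9/2.0) = ln(1.4656) / ln(10.4500)
  = 0.38230 / 2.34660 = 0.16292

α ≈ 0.16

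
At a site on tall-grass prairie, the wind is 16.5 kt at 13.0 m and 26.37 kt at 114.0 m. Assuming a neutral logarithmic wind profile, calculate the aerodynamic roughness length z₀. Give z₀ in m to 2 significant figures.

Log law: V(z) ∝ ln(z/z₀). With r = V₁/V₂ = 16.5/26.37 = 0.62571,
r · ln(z₂/z₀) = ln(z₁/z₀) ⇒ ln z₀ = (ln z₁ − r·ln z₂)/(1 − r)
ln z₀ = (2.56495 − 0.62571×4.73620) / 0.37429 = -1.0648
z₀ = exp(-1.0648) = 0.3448 m

z₀ ≈ 0.34 m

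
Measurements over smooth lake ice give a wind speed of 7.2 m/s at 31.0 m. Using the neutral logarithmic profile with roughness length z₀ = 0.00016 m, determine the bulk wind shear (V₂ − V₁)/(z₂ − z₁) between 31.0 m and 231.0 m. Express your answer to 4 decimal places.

0.0059 m/s/m

Log law: V₂ = V₁ · ln(z₂/z₀)/ln(z₁/z₀) = 7.2 × 14.1828/12.1743 = 8.3878 m/s
ΔV/Δz = (8.3878 − 7.2)/(231.0 − 31.0) = 1.1878/200.0000 = 0.00594 m/s/m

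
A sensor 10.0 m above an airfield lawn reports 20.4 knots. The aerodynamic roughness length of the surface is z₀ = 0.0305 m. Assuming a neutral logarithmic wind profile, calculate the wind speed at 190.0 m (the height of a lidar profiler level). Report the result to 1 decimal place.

Log law: V(z) ∝ ln(z/z₀), so V₂/V₁ = ln(z₂/z₀) / ln(z₁/z₀).
ln(190.0/0.0305) = 8.7371, ln(10.0/0.0305) = 5.7926
V₂ = 20.4 × 8.7371/5.7926 = 20.4 × 1.5083 = 30.7695 knots

30.8 knots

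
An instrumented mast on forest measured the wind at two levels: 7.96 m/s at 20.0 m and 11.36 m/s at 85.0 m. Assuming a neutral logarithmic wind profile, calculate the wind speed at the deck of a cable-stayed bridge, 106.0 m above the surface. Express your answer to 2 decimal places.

11.88 m/s

Log law: V ∝ ln(z/z₀). From the pair, with r = V₁/V₂ = 0.70070,
ln z₀ = (ln z₁ − r·ln z₂)/(1 − r) = (2.9957 − 0.70070×4.4427)/0.29930 = -0.3918 → z₀ = 0.6759 m
V₃ = V₁ · ln(z₃/z₀)/ln(z₁/z₀) = 7.96 × 5.0552/3.3875 = 11.8788 m/s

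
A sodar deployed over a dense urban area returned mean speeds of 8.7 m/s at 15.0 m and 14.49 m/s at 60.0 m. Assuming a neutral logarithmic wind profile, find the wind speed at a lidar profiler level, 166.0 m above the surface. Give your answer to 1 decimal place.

Log law: V ∝ ln(z/z₀). From the pair, with r = V₁/V₂ = 0.60041,
ln z₀ = (ln z₁ − r·ln z₂)/(1 − r) = (2.7081 − 0.60041×4.0943)/0.39959 = 0.6250 → z₀ = 1.868 m
V₃ = V₁ · ln(z₃/z₀)/ln(z₁/z₀) = 8.7 × 4.4870/2.0830 = 18.7403 m/s

18.7 m/s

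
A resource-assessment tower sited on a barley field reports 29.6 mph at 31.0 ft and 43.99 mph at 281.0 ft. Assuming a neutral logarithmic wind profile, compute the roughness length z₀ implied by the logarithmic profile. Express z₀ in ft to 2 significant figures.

Log law: V(z) ∝ ln(z/z₀). With r = V₁/V₂ = 29.6/43.99 = 0.67288,
r · ln(z₂/z₀) = ln(z₁/z₀) ⇒ ln z₀ = (ln z₁ − r·ln z₂)/(1 − r)
ln z₀ = (3.43399 − 0.67288×5.63835) / 0.32712 = -1.1004
z₀ = exp(-1.1004) = 0.3328 ft

z₀ ≈ 0.33 ft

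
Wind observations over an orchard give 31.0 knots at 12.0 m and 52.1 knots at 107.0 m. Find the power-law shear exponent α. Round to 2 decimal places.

Power law: V₂/V₁ = (z₂/z₁)^α ⇒ α = ln(V₂/V₁) / ln(z₂/z₁)
α = ln(52.1/31.0) / ln(107.0/12.0) = ln(1.6806) / ln(8.9167)
  = 0.51918 / 2.18792 = 0.23729

α ≈ 0.24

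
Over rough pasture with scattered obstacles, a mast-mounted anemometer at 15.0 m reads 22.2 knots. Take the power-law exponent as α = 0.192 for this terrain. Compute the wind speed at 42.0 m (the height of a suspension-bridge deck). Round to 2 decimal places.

27.05 knots

Power-law profile: V₂ = V₁ · (z₂/z₁)^α
V₂ = 22.2 × (42.0/15.0)^0.192 = 22.2 × (2.8000)^0.192
    = 22.2 × 1.2186 = 27.0525 knots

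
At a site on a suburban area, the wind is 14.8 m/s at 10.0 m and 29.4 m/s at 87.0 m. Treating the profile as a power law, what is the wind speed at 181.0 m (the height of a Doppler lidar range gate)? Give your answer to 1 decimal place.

37.1 m/s

First find α: α = ln(V₂/V₁)/ln(z₂/z₁) = ln(29.4/14.8)/ln(87.0/10.0) = 0.68637/2.16332 = 0.3173
Extrapolate from 87.0 m to 181.0 m: V₃ = 29.4 × (181.0/87.0)^0.3173 = 29.4 × 1.2617 = 37.0929 m/s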